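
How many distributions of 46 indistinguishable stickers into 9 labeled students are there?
C(46+9-1, 9-1) = C(54, 8) = 1040465790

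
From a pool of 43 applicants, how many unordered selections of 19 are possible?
C(43,19) = 43!/(19!×24!) = 800472431850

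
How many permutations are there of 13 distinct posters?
13! = 6227020800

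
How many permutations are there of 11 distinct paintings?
11! = 39916800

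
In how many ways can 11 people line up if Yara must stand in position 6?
Fix one position: (11-1)! = 3628800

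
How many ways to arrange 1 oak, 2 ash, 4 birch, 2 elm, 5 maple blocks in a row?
14! / (1! × 2! × 4! × 2! × 5!) = 7567560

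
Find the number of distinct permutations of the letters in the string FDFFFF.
6! / (1! × 5!) = 6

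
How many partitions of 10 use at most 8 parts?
By conjugation, equals partitions of 10 into parts ≤ 8. Let r_j(i) = number of partitions of i into parts ≤ j, for i = 0..10. r_1(i) = 1 for all i; r_j(i) = r_{j-1}(i) + r_j(i-j). Rows j = 2..8: ≤2: 1 1 2 2 3 3 4 4 5 5 6; ≤3: 1 1 2 3 4 5 7 8 10 12 14; ≤4: 1 1 2 3 5 6 9 11 15 18 23; ≤5: 1 1 2 3 5 7 10 13 18 23 30; ≤6: 1 1 2 3 5 7 11 14 20 26 35; ≤7: 1 1 2 3 5 7 11 15 21 28 38; ≤8: 1 1 2 3 5 7 11 15 22 29 40. r_8(10) = 40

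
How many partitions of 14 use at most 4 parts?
By conjugation, equals partitions of 14 into parts ≤ 4. Let r_j(i) = number of partitions of i into parts ≤ j, for i = 0..14. r_1(i) = 1 for all i; r_j(i) = r_{j-1}(i) + r_j(i-j). Rows j = 2..4: ≤2: 1 1 2 2 3 3 4 4 5 5 6 6 7 7 8; ≤3: 1 1 2 3 4 5 7 8 10 12 14 16 19 21 24; ≤4: 1 1 2 3 5 6 9 11 15 18 23 27 34 39 47. r_4(14) = 47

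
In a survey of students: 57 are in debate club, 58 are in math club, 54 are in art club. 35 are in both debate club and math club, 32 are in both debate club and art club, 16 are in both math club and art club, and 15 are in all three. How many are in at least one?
|A∪B∪C| = 57+58+54-35-32-16+15 = 101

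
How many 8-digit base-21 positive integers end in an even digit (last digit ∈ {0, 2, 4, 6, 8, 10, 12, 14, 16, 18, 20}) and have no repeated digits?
Last∈{0,2,4,6,8,10,12,14,16,18,20}. Last=0: 390700800. Last nonzero: 10×19×P(19,6) = 3711657600. Total = 4102358400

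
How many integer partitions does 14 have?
Pentagonal recurrence p(n) = p(n-1) + p(n-2) - p(n-5) - p(n-7) + p(n-12) + p(n-15) - ... gives p(0..13) = 1, 1, 2, 3, 5, 7, 11, 15, 22, 30, 42, 56, 77, 101. p(14) = p(13) + p(12) - p(9) - p(7) + p(2) = 101 + 77 - 30 - 15 + 2 = 135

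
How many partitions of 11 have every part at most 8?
Let r_j(i) = number of partitions of i into parts ≤ j, for i = 0..11. r_1(i) = 1 for all i; r_j(i) = r_{j-1}(i) + r_j(i-j). Rows j = 2..8: ≤2: 1 1 2 2 3 3 4 4 5 5 6 6; ≤3: 1 1 2 3 4 5 7 8 10 12 14 16; ≤4: 1 1 2 3 5 6 9 11 15 18 23 27; ≤5: 1 1 2 3 5 7 10 13 18 23 30 37; ≤6: 1 1 2 3 5 7 11 14 20 26 35 44; ≤7: 1 1 2 3 5 7 11 15 21 28 38 49; ≤8: 1 1 2 3 5 7 11 15 22 29 40 52. r_8(11) = 52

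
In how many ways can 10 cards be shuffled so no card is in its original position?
!10 = Σ_{j=0}^{10} (-1)^j·10!/j! = 3628800 - 3628800 + 1814400 - 604800 + 151200 - 30240 + 5040 - 720 + 90 - 10 + 1 = 1334961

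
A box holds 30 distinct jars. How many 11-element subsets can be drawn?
C(30,11) = 30!/(11!×19!) = 54627300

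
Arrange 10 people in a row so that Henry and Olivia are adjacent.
Treat as block: (10-1)! × 2! = 362880 × 2 = 725760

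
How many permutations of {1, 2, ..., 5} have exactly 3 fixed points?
Choose the 3 fixed points C(5,3) = 10, derange the rest: !2 = Σ_{j=0}^{2} (-1)^j·2!/j! = 2 - 2 + 1 = 1. Product = 10 × 1 = 10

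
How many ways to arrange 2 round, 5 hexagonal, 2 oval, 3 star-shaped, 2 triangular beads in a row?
14! / (2! × 5! × 2! × 3! × 2!) = 15135120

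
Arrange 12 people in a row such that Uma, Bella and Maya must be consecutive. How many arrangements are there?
Treat the 3 as one block: (12-3+1)! × 3! = 3628800 × 6 = 21772800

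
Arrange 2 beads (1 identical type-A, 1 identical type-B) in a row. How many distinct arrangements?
2! / (1! × 1!) = 2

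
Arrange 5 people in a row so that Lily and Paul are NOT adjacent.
Total - adjacent = 5! - (5-1)!×2 = 120 - 48 = 72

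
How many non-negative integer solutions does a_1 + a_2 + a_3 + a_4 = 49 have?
C(49+4-1, 4-1) = C(52, 3) = 22100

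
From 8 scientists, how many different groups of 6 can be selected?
C(8,6) = 8!/(6!×2!) = 28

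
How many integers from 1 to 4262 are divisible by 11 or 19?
⌊4262/11⌋ + ⌊4262/19⌋ - ⌊4262/209⌋ = 387 + 224 - 20 = 591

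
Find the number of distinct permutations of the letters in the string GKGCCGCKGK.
10! / (4! × 3! × 3!) = 4200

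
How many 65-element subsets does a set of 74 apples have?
C(74,65) = 74!/(65!×9!) = 110524147514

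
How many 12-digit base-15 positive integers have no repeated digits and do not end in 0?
Last digit: 14 nonzero choices. First digit: 13 (nonzero, ≠last). Middle 10: P(13,10) = 1037836800. Total = 188886297600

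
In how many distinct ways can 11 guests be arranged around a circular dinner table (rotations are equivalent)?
Circular: fix one position, arrange the rest. (11-1)! = 3628800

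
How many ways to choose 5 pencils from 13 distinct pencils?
C(13,5) = 13!/(5!×8!) = 1287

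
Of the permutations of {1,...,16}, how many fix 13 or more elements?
Exactly j fixed points: C(16,j)·!(16-j); sum over j ≥ 13 (derangement numbers via !m = (m-1)·(!(m-1) + !(m-2)): !0..!3 = 1, 0, 1, 2). Σ_{j=13}^{16} C(16,j)·!(16-j) = C(16,13)·!3 + C(16,14)·!2 + C(16,15)·!1 + C(16,16)·!0 = 560·2 + 120·1 + 16·0 + 1·1 = 1241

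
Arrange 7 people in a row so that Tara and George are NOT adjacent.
Total - adjacent = 7! - (7-1)!×2 = 5040 - 1440 = 3600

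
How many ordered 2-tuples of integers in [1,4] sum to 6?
Coefficient of x^6 in (x + x² + ... + x^4)^2. By inclusion-exclusion on dice exceeding 4: Σ_j (-1)^j C(2,j)·C(6-1-4j, 1) = C(2,0)·C(5,1) - C(2,1)·C(1,1) = 1·5 - 2·1 = 3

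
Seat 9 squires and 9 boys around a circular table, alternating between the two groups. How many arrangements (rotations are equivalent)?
Fix one of the squires: (9-1)! ways for the remaining squires, × 9! ways for the boys = 40320 × 362880 = 14631321600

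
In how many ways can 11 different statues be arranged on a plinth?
11! = 39916800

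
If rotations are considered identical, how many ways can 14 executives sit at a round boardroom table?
Circular: fix one position, arrange the rest. (14-1)! = 6227020800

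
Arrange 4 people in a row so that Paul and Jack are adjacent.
Treat as block: (4-1)! × 2! = 6 × 2 = 12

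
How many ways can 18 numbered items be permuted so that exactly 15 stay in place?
Choose the 15 fixed points C(18,15) = 816, derange the rest: !3 = Σ_{j=0}^{3} (-1)^j·3!/j! = 6 - 6 + 3 - 1 = 2. Product = 816 × 2 = 1632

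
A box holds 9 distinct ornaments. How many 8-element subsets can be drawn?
C(9,8) = 9!/(8!×1!) = 9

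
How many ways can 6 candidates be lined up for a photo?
6! = 720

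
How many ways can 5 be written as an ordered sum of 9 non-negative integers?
C(5+9-1, 9-1) = C(13, 8) = 1287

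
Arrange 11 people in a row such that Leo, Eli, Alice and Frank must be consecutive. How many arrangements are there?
Treat the 4 as one block: (11-4+1)! × 4! = 40320 × 24 = 967680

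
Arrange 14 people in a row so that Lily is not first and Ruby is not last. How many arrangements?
By inclusion-exclusion: 14! - 2×(14-1)! + (14-2)! = 87178291200 - 12454041600 + 479001600 = 75203251200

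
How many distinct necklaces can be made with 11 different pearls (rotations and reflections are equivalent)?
(11-1)!/2 = 3628800/2 = 1814400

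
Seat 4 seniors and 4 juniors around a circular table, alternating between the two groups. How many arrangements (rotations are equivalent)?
Fix one of the seniors: (4-1)! ways for the remaining seniors, × 4! ways for the juniors = 6 × 24 = 144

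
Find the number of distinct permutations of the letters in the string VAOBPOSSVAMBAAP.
15! / (2! × 2! × 2! × 2! × 1! × 2! × 4!) = 1702701000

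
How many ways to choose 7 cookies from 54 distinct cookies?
C(54,7) = 54!/(7!×47!) = 177100560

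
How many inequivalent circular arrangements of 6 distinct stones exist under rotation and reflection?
(6-1)!/2 = 120/2 = 60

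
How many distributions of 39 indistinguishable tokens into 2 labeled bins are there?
C(39+2-1, 2-1) = C(40, 1) = 40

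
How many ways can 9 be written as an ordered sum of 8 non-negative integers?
C(9+8-1, 8-1) = C(16, 7) = 11440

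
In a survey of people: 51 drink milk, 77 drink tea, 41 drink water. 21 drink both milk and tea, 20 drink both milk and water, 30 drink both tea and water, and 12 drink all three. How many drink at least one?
|A∪B∪C| = 51+77+41-21-20-30+12 = 110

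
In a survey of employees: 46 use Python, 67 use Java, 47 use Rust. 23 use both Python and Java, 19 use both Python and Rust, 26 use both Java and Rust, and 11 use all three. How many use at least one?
|A∪B∪C| = 46+67+47-23-19-26+11 = 103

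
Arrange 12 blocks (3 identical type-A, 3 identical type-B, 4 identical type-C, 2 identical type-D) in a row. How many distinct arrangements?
12! / (3! × 3! × 4! × 2!) = 277200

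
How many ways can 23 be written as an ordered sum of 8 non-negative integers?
C(23+8-1, 8-1) = C(30, 7) = 2035800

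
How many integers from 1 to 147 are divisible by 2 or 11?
⌊147/2⌋ + ⌊147/11⌋ - ⌊147/22⌋ = 73 + 13 - 6 = 80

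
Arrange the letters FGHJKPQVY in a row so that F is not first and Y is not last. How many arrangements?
By inclusion-exclusion: 9! - 2×(9-1)! + (9-2)! = 362880 - 80640 + 5040 = 287280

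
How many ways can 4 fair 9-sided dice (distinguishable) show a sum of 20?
Coefficient of x^20 in (x + x² + ... + x^9)^4. By inclusion-exclusion on dice exceeding 9: Σ_j (-1)^j C(4,j)·C(20-1-9j, 3) = C(4,0)·C(19,3) - C(4,1)·C(10,3) = 1·969 - 4·120 = 489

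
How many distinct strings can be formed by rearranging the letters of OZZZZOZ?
7! / (5! × 2!) = 21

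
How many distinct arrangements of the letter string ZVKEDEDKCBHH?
12! / (2! × 1! × 2! × 2! × 2! × 1! × 1! × 1!) = 29937600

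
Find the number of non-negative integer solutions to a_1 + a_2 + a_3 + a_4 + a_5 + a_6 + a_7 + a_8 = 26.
C(26+8-1, 8-1) = C(33, 7) = 4272048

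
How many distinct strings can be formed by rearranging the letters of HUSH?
4! / (1! × 1! × 2!) = 12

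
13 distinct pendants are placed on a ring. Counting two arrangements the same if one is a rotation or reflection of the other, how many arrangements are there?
(13-1)!/2 = 479001600/2 = 239500800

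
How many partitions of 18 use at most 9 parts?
By conjugation, equals partitions of 18 into parts ≤ 9. Let r_j(i) = number of partitions of i into parts ≤ j, for i = 0..18. r_1(i) = 1 for all i; r_j(i) = r_{j-1}(i) + r_j(i-j). Rows j = 2..9: ≤2: 1 1 2 2 3 3 4 4 5 5 6 6 7 7 8 8 9 9 10; ≤3: 1 1 2 3 4 5 7 8 10 12 14 16 19 21 24 27 30 33 37; ≤4: 1 1 2 3 5 6 9 11 15 18 23 27 34 39 47 54 64 72 84; ≤5: 1 1 2 3 5 7 10 13 18 23 30 37 47 57 70 84 101 119 141; ≤6: 1 1 2 3 5 7 11 14 20 26 35 44 58 71 90 110 136 163 199; ≤7: 1 1 2 3 5 7 11 15 21 28 38 49 65 82 105 131 164 201 248; ≤8: 1 1 2 3 5 7 11 15 22 29 40 52 70 89 116 146 186 230 288; ≤9: 1 1 2 3 5 7 11 15 22 30 41 54 73 94 123 157 201 252 318. r_9(18) = 318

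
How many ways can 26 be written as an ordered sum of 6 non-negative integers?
C(26+6-1, 6-1) = C(31, 5) = 169911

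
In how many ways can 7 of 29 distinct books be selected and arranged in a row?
P(29,7) = 29!/(29-7)! = 7866331200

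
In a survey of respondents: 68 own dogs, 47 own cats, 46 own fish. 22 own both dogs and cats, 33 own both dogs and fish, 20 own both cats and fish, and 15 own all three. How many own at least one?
|A∪B∪C| = 68+47+46-22-33-20+15 = 101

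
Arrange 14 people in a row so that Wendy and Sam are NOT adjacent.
Total - adjacent = 14! - (14-1)!×2 = 87178291200 - 12454041600 = 74724249600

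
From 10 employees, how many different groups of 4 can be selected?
C(10,4) = 10!/(4!×6!) = 210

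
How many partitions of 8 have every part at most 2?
Let r_j(i) = number of partitions of i into parts ≤ j, for i = 0..8. r_1(i) = 1 for all i; r_j(i) = r_{j-1}(i) + r_j(i-j). Rows j = 2..2: ≤2: 1 1 2 2 3 3 4 4 5. r_2(8) = 5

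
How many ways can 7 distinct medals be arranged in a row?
7! = 5040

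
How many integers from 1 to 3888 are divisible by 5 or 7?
⌊3888/5⌋ + ⌊3888/7⌋ - ⌊3888/35⌋ = 777 + 555 - 111 = 1221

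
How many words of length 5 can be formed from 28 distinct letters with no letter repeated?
P(28,5) = 28!/(28-5)! = 11793600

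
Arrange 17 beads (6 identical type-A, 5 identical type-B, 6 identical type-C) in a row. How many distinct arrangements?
17! / (6! × 5! × 6!) = 5717712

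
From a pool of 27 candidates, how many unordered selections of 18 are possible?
C(27,18) = 27!/(18!×9!) = 4686825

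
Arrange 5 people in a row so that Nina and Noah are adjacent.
Treat as block: (5-1)! × 2! = 24 × 2 = 48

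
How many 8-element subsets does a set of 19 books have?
C(19,8) = 19!/(8!×11!) = 75582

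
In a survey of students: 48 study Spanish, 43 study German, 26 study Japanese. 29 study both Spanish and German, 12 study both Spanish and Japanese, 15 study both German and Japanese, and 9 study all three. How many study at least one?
|A∪B∪C| = 48+43+26-29-12-15+9 = 70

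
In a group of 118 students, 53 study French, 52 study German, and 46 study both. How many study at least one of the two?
|A∪B| = |A| + |B| - |A∩B| = 53 + 52 - 46 = 59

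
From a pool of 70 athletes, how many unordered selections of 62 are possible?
C(70,62) = 70!/(62!×8!) = 9440350920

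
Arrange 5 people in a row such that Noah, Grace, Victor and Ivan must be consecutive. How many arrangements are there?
Treat the 4 as one block: (5-4+1)! × 4! = 2 × 24 = 48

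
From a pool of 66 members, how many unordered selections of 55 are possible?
C(66,55) = 66!/(55!×11!) = 1074082795968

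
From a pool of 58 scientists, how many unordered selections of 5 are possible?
C(58,5) = 58!/(5!×53!) = 4582116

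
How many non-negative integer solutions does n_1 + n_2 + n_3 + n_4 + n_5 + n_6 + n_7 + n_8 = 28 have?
C(28+8-1, 8-1) = C(35, 7) = 6724520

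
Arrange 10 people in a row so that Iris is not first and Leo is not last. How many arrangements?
By inclusion-exclusion: 10! - 2×(10-1)! + (10-2)! = 3628800 - 725760 + 40320 = 2943360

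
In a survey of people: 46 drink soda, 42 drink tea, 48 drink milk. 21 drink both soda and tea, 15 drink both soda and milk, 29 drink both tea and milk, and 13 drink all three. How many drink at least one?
|A∪B∪C| = 46+42+48-21-15-29+13 = 84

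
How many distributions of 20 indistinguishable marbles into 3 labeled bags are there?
C(20+3-1, 3-1) = C(22, 2) = 231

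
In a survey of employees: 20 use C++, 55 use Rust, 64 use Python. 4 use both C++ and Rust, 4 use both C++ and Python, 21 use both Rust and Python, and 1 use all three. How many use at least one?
|A∪B∪C| = 20+55+64-4-4-21+1 = 111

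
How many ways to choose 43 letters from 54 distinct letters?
C(54,43) = 54!/(43!×11!) = 95722852680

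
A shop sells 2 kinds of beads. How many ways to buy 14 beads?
C(14+2-1, 2-1) = C(15, 1) = 15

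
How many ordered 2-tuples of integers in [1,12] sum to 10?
Coefficient of x^10 in (x + x² + ... + x^12)^2. By inclusion-exclusion on dice exceeding 12: Σ_j (-1)^j C(2,j)·C(10-1-12j, 1) = C(2,0)·C(9,1) = 1·9 = 9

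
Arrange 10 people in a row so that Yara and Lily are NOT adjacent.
Total - adjacent = 10! - (10-1)!×2 = 3628800 - 725760 = 2903040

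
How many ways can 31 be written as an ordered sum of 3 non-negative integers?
C(31+3-1, 3-1) = C(33, 2) = 528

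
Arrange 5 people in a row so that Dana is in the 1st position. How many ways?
Fix one position: (5-1)! = 24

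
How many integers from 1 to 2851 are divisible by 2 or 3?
⌊2851/2⌋ + ⌊2851/3⌋ - ⌊2851/6⌋ = 1425 + 950 - 475 = 1900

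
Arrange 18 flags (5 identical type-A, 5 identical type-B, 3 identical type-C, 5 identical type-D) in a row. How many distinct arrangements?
18! / (5! × 5! × 3! × 5!) = 617512896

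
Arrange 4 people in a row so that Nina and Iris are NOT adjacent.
Total - adjacent = 4! - (4-1)!×2 = 24 - 12 = 12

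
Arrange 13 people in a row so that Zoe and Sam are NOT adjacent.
Total - adjacent = 13! - (13-1)!×2 = 6227020800 - 958003200 = 5269017600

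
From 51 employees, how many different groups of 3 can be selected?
C(51,3) = 51!/(3!×48!) = 20825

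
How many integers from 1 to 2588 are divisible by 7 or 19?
⌊2588/7⌋ + ⌊2588/19⌋ - ⌊2588/133⌋ = 369 + 136 - 19 = 486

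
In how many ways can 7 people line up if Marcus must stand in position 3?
Fix one position: (7-1)! = 720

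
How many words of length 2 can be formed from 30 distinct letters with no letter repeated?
P(30,2) = 30!/(30-2)! = 870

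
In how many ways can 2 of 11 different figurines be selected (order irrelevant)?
C(11,2) = 11!/(2!×9!) = 55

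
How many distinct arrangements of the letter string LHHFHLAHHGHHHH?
14! / (1! × 2! × 1! × 1! × 9!) = 120120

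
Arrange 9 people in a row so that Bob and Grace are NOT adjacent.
Total - adjacent = 9! - (9-1)!×2 = 362880 - 80640 = 282240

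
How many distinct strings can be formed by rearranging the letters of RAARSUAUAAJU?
12! / (5! × 1! × 1! × 3! × 2!) = 332640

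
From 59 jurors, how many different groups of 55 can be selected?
C(59,55) = 59!/(55!×4!) = 455126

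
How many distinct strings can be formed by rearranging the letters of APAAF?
5! / (1! × 1! × 3!) = 20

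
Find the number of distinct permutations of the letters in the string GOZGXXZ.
7! / (2! × 2! × 2! × 1!) = 630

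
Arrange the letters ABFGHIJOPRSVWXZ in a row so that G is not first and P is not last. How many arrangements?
By inclusion-exclusion: 15! - 2×(15-1)! + (15-2)! = 1307674368000 - 174356582400 + 6227020800 = 1139544806400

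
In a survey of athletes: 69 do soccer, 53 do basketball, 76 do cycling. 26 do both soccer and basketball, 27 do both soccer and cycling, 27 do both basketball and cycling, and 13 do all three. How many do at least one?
|A∪B∪C| = 69+53+76-26-27-27+13 = 131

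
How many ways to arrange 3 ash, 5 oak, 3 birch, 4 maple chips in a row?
15! / (3! × 5! × 3! × 4!) = 12612600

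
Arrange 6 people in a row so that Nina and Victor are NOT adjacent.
Total - adjacent = 6! - (6-1)!×2 = 720 - 240 = 480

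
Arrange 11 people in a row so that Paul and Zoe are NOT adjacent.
Total - adjacent = 11! - (11-1)!×2 = 39916800 - 7257600 = 32659200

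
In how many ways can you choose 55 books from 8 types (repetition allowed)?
C(55+8-1, 8-1) = C(62, 7) = 491796152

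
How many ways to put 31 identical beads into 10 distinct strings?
C(31+10-1, 10-1) = C(40, 9) = 273438880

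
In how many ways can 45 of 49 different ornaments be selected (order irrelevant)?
C(49,45) = 49!/(45!×4!) = 211876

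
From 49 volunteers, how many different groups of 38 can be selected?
C(49,38) = 49!/(38!×11!) = 29135916264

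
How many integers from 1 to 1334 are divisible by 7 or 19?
⌊1334/7⌋ + ⌊1334/19⌋ - ⌊1334/133⌋ = 190 + 70 - 10 = 250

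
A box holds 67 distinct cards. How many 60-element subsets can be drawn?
C(67,60) = 67!/(60!×7!) = 869648208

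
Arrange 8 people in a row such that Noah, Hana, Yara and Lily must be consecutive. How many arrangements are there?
Treat the 4 as one block: (8-4+1)! × 4! = 120 × 24 = 2880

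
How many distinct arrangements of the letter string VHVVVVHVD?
9! / (6! × 1! × 2!) = 252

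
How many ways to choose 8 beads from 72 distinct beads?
C(72,8) = 72!/(8!×64!) = 11969016345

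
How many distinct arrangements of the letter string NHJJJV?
6! / (3! × 1! × 1! × 1!) = 120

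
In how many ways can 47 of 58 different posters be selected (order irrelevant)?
C(58,47) = 58!/(47!×11!) = 227692286640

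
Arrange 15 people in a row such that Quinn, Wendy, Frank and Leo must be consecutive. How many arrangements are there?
Treat the 4 as one block: (15-4+1)! × 4! = 479001600 × 24 = 11496038400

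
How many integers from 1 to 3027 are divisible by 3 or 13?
⌊3027/3⌋ + ⌊3027/13⌋ - ⌊3027/39⌋ = 1009 + 232 - 77 = 1164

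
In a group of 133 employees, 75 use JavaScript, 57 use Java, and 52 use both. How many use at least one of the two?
|A∪B| = |A| + |B| - |A∩B| = 75 + 57 - 52 = 80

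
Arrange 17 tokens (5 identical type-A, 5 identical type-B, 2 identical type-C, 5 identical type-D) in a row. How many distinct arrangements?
17! / (5! × 5! × 2! × 5!) = 102918816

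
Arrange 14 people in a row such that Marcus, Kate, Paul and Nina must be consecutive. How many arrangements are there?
Treat the 4 as one block: (14-4+1)! × 4! = 39916800 × 24 = 958003200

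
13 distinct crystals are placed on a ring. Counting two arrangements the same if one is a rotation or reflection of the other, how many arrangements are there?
(13-1)!/2 = 479001600/2 = 239500800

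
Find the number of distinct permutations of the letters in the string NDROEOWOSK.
10! / (1! × 1! × 3! × 1! × 1! × 1! × 1! × 1!) = 604800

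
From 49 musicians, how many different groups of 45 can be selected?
C(49,45) = 49!/(45!×4!) = 211876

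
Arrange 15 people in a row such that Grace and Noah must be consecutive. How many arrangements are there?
Treat the 2 as one block: (15-2+1)! × 2! = 87178291200 × 2 = 174356582400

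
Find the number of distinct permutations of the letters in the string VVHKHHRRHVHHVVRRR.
17! / (5! × 6! × 5! × 1!) = 34306272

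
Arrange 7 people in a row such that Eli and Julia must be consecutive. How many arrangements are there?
Treat the 2 as one block: (7-2+1)! × 2! = 720 × 2 = 1440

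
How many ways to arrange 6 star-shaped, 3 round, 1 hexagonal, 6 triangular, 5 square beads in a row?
21! / (6! × 3! × 1! × 6! × 5!) = 136882025280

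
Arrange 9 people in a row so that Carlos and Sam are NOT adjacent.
Total - adjacent = 9! - (9-1)!×2 = 362880 - 80640 = 282240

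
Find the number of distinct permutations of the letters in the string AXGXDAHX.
8! / (1! × 1! × 1! × 2! × 3!) = 3360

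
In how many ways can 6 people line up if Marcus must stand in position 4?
Fix one position: (6-1)! = 120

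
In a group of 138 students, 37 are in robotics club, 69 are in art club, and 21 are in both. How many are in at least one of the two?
|A∪B| = |A| + |B| - |A∩B| = 37 + 69 - 21 = 85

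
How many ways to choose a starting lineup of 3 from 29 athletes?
C(29,3) = 29!/(3!×26!) = 3654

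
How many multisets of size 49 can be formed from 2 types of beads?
C(49+2-1, 2-1) = C(50, 1) = 50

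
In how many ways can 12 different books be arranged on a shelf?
12! = 479001600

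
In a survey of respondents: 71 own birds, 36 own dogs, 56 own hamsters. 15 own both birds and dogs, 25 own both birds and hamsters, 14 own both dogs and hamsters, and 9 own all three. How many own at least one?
|A∪B∪C| = 71+36+56-15-25-14+9 = 118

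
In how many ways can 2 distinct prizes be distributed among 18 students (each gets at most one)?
P(18,2) = 18!/(18-2)! = 306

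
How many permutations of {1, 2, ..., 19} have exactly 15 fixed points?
Choose the 15 fixed points C(19,15) = 3876, derange the rest: !4 = Σ_{j=0}^{4} (-1)^j·4!/j! = 24 - 24 + 12 - 4 + 1 = 9. Product = 3876 × 9 = 34884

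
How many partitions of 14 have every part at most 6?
Let r_j(i) = number of partitions of i into parts ≤ j, for i = 0..14. r_1(i) = 1 for all i; r_j(i) = r_{j-1}(i) + r_j(i-j). Rows j = 2..6: ≤2: 1 1 2 2 3 3 4 4 5 5 6 6 7 7 8; ≤3: 1 1 2 3 4 5 7 8 10 12 14 16 19 21 24; ≤4: 1 1 2 3 5 6 9 11 15 18 23 27 34 39 47; ≤5: 1 1 2 3 5 7 10 13 18 23 30 37 47 57 70; ≤6: 1 1 2 3 5 7 11 14 20 26 35 44 58 71 90. r_6(14) = 90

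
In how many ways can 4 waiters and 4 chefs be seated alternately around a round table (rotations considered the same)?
Fix one of the waiters: (4-1)! ways for the remaining waiters, × 4! ways for the chefs = 6 × 24 = 144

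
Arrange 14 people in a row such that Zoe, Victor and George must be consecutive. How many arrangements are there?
Treat the 3 as one block: (14-3+1)! × 3! = 479001600 × 6 = 2874009600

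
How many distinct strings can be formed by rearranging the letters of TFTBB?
5! / (1! × 2! × 2!) = 30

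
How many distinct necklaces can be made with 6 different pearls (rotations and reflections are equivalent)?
(6-1)!/2 = 120/2 = 60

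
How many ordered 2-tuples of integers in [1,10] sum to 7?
Coefficient of x^7 in (x + x² + ... + x^10)^2. By inclusion-exclusion on dice exceeding 10: Σ_j (-1)^j C(2,j)·C(7-1-10j, 1) = C(2,0)·C(6,1) = 1·6 = 6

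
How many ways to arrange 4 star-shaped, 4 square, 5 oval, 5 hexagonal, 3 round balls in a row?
21! / (4! × 4! × 5! × 5! × 3!) = 1026615189600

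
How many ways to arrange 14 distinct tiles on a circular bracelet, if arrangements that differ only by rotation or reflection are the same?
(14-1)!/2 = 6227020800/2 = 3113510400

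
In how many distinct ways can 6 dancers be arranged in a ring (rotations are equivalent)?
Circular: fix one position, arrange the rest. (6-1)! = 120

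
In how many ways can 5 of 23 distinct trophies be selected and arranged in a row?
P(23,5) = 23!/(23-5)! = 4037880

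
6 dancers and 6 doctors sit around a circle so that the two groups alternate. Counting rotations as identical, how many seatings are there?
Fix one of the dancers: (6-1)! ways for the remaining dancers, × 6! ways for the doctors = 120 × 720 = 86400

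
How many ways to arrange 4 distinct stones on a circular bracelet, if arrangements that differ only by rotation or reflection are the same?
(4-1)!/2 = 6/2 = 3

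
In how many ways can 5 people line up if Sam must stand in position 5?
Fix one position: (5-1)! = 24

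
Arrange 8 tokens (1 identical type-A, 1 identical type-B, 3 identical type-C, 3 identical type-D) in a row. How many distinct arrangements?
8! / (1! × 1! × 3! × 3!) = 1120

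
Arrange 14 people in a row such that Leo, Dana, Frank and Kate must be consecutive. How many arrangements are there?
Treat the 4 as one block: (14-4+1)! × 4! = 39916800 × 24 = 958003200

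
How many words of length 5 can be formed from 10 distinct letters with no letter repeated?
P(10,5) = 10!/(10-5)! = 30240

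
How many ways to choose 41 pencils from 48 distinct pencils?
C(48,41) = 48!/(41!×7!) = 73629072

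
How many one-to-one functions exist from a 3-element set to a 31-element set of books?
P(31,3) = 31!/(31-3)! = 26970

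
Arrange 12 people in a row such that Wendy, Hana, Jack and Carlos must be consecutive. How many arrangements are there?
Treat the 4 as one block: (12-4+1)! × 4! = 362880 × 24 = 8709120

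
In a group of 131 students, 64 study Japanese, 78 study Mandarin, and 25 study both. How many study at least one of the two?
|A∪B| = |A| + |B| - |A∩B| = 64 + 78 - 25 = 117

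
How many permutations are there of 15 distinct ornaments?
15! = 1307674368000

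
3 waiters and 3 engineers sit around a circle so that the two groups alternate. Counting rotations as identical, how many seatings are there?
Fix one of the waiters: (3-1)! ways for the remaining waiters, × 3! ways for the engineers = 2 × 6 = 12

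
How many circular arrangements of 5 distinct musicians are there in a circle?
Circular: fix one position, arrange the rest. (5-1)! = 24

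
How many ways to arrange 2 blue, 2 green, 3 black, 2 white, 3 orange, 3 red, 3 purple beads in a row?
18! / (2! × 2! × 3! × 2! × 3! × 3! × 3!) = 617512896000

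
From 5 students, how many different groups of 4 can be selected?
C(5,4) = 5!/(4!×1!) = 5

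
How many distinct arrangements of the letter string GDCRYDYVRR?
10! / (1! × 1! × 2! × 2! × 1! × 3!) = 151200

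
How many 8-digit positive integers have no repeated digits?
First digit: 9 choices (nonzero). Then descending: 9 × 9 × 8 × 7 × 6 × 5 × 4 × 3 = 1632960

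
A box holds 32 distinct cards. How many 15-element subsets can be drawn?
C(32,15) = 32!/(15!×17!) = 565722720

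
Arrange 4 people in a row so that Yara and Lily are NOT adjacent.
Total - adjacent = 4! - (4-1)!×2 = 24 - 12 = 12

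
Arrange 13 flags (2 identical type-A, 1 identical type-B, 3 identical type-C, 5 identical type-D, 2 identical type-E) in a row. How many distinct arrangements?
13! / (2! × 1! × 3! × 5! × 2!) = 2162160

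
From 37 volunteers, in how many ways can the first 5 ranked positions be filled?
P(37,5) = 37!/(37-5)! = 52307640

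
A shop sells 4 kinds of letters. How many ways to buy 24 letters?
C(24+4-1, 4-1) = C(27, 3) = 2925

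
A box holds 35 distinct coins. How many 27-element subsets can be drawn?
C(35,27) = 35!/(27!×8!) = 23535820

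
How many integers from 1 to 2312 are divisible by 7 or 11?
⌊2312/7⌋ + ⌊2312/11⌋ - ⌊2312/77⌋ = 330 + 210 - 30 = 510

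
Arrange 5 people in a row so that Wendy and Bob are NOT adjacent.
Total - adjacent = 5! - (5-1)!×2 = 120 - 48 = 72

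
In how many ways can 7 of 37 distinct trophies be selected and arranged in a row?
P(37,7) = 37!/(37-7)! = 51889178880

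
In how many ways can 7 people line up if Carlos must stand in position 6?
Fix one position: (7-1)! = 720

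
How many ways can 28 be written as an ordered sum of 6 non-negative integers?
C(28+6-1, 6-1) = C(33, 5) = 237336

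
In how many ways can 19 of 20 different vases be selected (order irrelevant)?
C(20,19) = 20!/(19!×1!) = 20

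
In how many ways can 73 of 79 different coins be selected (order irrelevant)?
C(79,73) = 79!/(73!×6!) = 277962685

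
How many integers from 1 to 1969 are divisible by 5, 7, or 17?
⌊1969/5⌋+⌊1969/7⌋+⌊1969/17⌋ - ⌊1969/35⌋-⌊1969/85⌋-⌊1969/119⌋ + ⌊1969/595⌋ = 393+281+115 - 56-23-16 + 3 = 697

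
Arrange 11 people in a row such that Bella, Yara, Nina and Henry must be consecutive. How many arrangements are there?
Treat the 4 as one block: (11-4+1)! × 4! = 40320 × 24 = 967680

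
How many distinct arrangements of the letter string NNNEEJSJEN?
10! / (1! × 2! × 3! × 4!) = 12600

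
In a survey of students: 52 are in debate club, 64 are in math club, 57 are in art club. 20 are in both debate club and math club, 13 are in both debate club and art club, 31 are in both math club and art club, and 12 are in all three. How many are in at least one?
|A∪B∪C| = 52+64+57-20-13-31+12 = 121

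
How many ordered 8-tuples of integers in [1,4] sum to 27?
Coefficient of x^27 in (x + x² + ... + x^4)^8. By inclusion-exclusion on dice exceeding 4: Σ_j (-1)^j C(8,j)·C(27-1-4j, 7) = C(8,0)·C(26,7) - C(8,1)·C(22,7) + C(8,2)·C(18,7) - C(8,3)·C(14,7) + C(8,4)·C(10,7) = 1·657800 - 8·170544 + 28·31824 - 56·3432 + 70·120 = 728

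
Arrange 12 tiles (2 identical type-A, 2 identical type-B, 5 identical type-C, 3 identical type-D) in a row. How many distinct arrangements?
12! / (2! × 2! × 5! × 3!) = 166320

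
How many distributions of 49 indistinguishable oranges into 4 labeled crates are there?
C(49+4-1, 4-1) = C(52, 3) = 22100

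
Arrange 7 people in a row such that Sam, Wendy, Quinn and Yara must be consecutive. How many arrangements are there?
Treat the 4 as one block: (7-4+1)! × 4! = 24 × 24 = 576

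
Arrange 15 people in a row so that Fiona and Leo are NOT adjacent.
Total - adjacent = 15! - (15-1)!×2 = 1307674368000 - 174356582400 = 1133317785600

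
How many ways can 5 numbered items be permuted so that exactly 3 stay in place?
Choose the 3 fixed points C(5,3) = 10, derange the rest: !2 = Σ_{j=0}^{2} (-1)^j·2!/j! = 2 - 2 + 1 = 1. Product = 10 × 1 = 10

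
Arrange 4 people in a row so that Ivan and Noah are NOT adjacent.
Total - adjacent = 4! - (4-1)!×2 = 24 - 12 = 12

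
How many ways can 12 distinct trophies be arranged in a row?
12! = 479001600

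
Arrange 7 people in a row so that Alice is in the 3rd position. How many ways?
Fix one position: (7-1)! = 720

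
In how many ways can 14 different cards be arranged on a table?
14! = 87178291200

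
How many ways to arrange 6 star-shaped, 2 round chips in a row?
8! / (6! × 2!) = 28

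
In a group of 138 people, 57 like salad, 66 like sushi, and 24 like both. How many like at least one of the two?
|A∪B| = |A| + |B| - |A∩B| = 57 + 66 - 24 = 99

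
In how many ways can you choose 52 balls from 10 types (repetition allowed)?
C(52+10-1, 10-1) = C(61, 9) = 17341763505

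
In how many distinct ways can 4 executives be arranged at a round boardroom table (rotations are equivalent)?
Circular: fix one position, arrange the rest. (4-1)! = 6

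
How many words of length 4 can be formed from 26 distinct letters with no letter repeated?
P(26,4) = 26!/(26-4)! = 358800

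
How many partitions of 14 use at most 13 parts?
By conjugation, equals partitions of 14 into parts ≤ 13. Let r_j(i) = number of partitions of i into parts ≤ j, for i = 0..14. r_1(i) = 1 for all i; r_j(i) = r_{j-1}(i) + r_j(i-j). Rows j = 2..13: ≤2: 1 1 2 2 3 3 4 4 5 5 6 6 7 7 8; ≤3: 1 1 2 3 4 5 7 8 10 12 14 16 19 21 24; ≤4: 1 1 2 3 5 6 9 11 15 18 23 27 34 39 47; ≤5: 1 1 2 3 5 7 10 13 18 23 30 37 47 57 70; ≤6: 1 1 2 3 5 7 11 14 20 26 35 44 58 71 90; ≤7: 1 1 2 3 5 7 11 15 21 28 38 49 65 82 105; ≤8: 1 1 2 3 5 7 11 15 22 29 40 52 70 89 116; ≤9: 1 1 2 3 5 7 11 15 22 30 41 54 73 94 123; ≤10: 1 1 2 3 5 7 11 15 22 30 42 55 75 97 128; ≤11: 1 1 2 3 5 7 11 15 22 30 42 56 76 99 131; ≤12: 1 1 2 3 5 7 11 15 22 30 42 56 77 100 133; ≤13: 1 1 2 3 5 7 11 15 22 30 42 56 77 101 134. r_13(14) = 134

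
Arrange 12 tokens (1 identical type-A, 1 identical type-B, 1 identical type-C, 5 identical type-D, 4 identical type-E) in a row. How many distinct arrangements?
12! / (1! × 1! × 1! × 5! × 4!) = 166320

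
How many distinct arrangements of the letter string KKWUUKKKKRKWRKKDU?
17! / (1! × 9! × 3! × 2! × 2!) = 40840800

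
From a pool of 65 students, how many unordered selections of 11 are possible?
C(65,11) = 65!/(11!×54!) = 895068996640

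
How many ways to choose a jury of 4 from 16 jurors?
C(16,4) = 16!/(4!×12!) = 1820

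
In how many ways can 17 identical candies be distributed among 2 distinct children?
C(17+2-1, 2-1) = C(18, 1) = 18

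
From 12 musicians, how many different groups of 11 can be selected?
C(12,11) = 12!/(11!×1!) = 12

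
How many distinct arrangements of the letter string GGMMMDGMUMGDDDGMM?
17! / (1! × 7! × 4! × 5!) = 24504480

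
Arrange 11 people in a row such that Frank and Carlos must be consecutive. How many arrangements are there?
Treat the 2 as one block: (11-2+1)! × 2! = 3628800 × 2 = 7257600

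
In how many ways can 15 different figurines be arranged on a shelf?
15! = 1307674368000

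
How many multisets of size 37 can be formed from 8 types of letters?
C(37+8-1, 8-1) = C(44, 7) = 38320568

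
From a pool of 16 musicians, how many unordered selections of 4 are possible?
C(16,4) = 16!/(4!×12!) = 1820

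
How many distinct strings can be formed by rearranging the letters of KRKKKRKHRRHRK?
13! / (6! × 5! × 2!) = 36036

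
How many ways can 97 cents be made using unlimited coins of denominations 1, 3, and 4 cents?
Coefficient of x^97 in 1/(1-x^1) · 1/(1-x^3) · 1/(1-x^4). Case on j = number of 4-cent coins (j = 0..24); remainder r = 97 - 4j is made from {1,3} in ⌊r/3⌋+1 ways. r = 97, 93, 89, 85, 81, 77, 73, 69, 65, 61, 57, 53, 49, 45, 41, 37, 33, 29, 25, 21, 17, 13, 9, 5, 1 → 33 + 32 + 30 + 29 + 28 + 26 + 25 + 24 + 22 + 21 + 20 + 18 + 17 + 16 + 14 + 13 + 12 + 10 + 9 + 8 + 6 + 5 + 4 + 2 + 1 = 425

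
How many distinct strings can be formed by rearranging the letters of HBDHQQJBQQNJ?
12! / (1! × 2! × 2! × 4! × 2! × 1!) = 2494800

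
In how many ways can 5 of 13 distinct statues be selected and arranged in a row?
P(13,5) = 13!/(13-5)! = 154440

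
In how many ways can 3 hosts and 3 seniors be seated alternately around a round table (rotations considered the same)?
Fix one of the hosts: (3-1)! ways for the remaining hosts, × 3! ways for the seniors = 2 × 6 = 12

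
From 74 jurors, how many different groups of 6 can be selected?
C(74,6) = 74!/(6!×68!) = 185250786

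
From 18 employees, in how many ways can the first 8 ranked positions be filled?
P(18,8) = 18!/(18-8)! = 1764322560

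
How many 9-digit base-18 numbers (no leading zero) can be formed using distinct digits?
First digit: 17 choices (nonzero). Then descending: 17 × 17 × 16 × 15 × 14 × 13 × 12 × 11 × 10 = 16663046400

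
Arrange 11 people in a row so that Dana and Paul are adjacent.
Treat as block: (11-1)! × 2! = 3628800 × 2 = 7257600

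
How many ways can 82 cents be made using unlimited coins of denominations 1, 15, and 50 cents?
Coefficient of x^82 in 1/(1-x^1) · 1/(1-x^15) · 1/(1-x^50). Case on j = number of 50-cent coins (j = 0..1); remainder r = 82 - 50j is made from {1,15} in ⌊r/15⌋+1 ways. r = 82, 32 → 6 + 3 = 9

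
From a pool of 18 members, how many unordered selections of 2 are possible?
C(18,2) = 18!/(2!×16!) = 153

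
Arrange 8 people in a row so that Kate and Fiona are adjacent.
Treat as block: (8-1)! × 2! = 5040 × 2 = 10080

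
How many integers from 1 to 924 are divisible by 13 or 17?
⌊924/13⌋ + ⌊924/17⌋ - ⌊924/221⌋ = 71 + 54 - 4 = 121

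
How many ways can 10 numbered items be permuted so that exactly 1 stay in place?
Choose the 1 fixed point C(10,1) = 10, derange the rest: !9 = Σ_{j=0}^{9} (-1)^j·9!/j! = 362880 - 362880 + 181440 - 60480 + 15120 - 3024 + 504 - 72 + 9 - 1 = 133496. Product = 10 × 133496 = 1334960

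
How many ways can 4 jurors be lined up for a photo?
4! = 24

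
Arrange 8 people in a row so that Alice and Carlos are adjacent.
Treat as block: (8-1)! × 2! = 5040 × 2 = 10080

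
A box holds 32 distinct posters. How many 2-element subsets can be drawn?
C(32,2) = 32!/(2!×30!) = 496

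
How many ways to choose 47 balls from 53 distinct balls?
C(53,47) = 53!/(47!×6!) = 22957480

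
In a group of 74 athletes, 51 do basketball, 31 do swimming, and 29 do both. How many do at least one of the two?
|A∪B| = |A| + |B| - |A∩B| = 51 + 31 - 29 = 53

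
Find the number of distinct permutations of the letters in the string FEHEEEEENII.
11! / (1! × 1! × 1! × 2! × 6!) = 27720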